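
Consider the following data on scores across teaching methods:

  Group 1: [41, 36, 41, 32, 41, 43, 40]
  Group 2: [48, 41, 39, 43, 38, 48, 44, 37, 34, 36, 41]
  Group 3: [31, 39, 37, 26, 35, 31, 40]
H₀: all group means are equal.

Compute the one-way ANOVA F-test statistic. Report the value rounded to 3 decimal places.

test statistic = 4.729

Group means [39.14, 40.82, 34.14], grand mean 38.480
SSB = Σnᵢ(x̄ᵢ−x̄)² = 194.889; SSW = ΣΣ(x−x̄ᵢ)² = 453.351
MSB = 194.889/2 = 97.4447; MSW = 453.351/22 = 20.6068
F = MSB/MSW = 4.7288
df = (2, 22)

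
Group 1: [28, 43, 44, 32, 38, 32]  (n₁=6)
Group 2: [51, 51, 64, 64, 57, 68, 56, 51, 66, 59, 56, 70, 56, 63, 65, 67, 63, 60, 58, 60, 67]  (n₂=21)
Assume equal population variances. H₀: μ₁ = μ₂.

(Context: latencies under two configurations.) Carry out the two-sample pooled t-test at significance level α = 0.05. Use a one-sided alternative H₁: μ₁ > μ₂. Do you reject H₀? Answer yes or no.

reject H₀: no

x̄₁=36.167, s₁=6.524, n₁=6
x̄₂=60.571, s₂=5.793, n₂=21
s_p² = [5·6.524² + 20·5.793²]/25 = 35.3590
SE = √(s_p²·(1/6+1/21)) = 2.7526
t = (36.167−60.571)/2.7526 = -8.8660
df = 25
p-value (one-sided, H₁ greater) = 1.00000
At α=0.05: p ≥ α → fail to reject H₀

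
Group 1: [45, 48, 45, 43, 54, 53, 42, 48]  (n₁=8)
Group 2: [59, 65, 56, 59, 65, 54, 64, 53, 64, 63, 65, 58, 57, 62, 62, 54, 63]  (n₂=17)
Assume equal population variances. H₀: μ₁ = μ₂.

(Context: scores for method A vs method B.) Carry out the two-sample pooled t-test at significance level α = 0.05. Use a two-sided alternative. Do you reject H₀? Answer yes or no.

x̄₁=47.250, s₁=4.400, n₁=8
x̄₂=60.176, s₂=4.217, n₂=17
s_p² = [7·4.400² + 16·4.217²]/23 = 18.2596
SE = √(s_p²·(1/8+1/17)) = 1.8321
t = (47.250−60.176)/1.8321 = -7.0556
df = 23
p-value (two-sided) = 0.00000
At α=0.05: p < α → reject H₀

reject H₀: yes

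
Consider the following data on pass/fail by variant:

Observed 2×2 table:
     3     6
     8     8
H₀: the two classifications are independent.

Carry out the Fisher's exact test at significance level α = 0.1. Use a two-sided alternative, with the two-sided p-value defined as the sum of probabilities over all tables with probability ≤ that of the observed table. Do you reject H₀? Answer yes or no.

Margins: r₁=9, r₂=16, c₁=11, c₂=14, n=25
p_obs = C(9,3)·C(16,8)/C(25,11); sum pmf over tables with pmf ≤ p_obs
p-value (two-sided) = 0.67662
At α=0.1: p ≥ α → fail to reject H₀

reject H₀: no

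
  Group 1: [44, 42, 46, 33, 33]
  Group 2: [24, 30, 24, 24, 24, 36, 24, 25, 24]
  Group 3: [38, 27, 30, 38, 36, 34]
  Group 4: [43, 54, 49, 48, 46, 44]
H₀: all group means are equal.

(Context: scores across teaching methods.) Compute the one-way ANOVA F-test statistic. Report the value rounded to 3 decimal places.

Group means [39.60, 26.11, 33.83, 47.33], grand mean 35.385
SSB = Σnᵢ(x̄ᵢ−x̄)² = 1733.898; SSW = ΣΣ(x−x̄ᵢ)² = 474.256
MSB = 1733.898/3 = 577.9661; MSW = 474.256/22 = 21.5571
F = MSB/MSW = 26.8110
df = (3, 22)

test statistic = 26.811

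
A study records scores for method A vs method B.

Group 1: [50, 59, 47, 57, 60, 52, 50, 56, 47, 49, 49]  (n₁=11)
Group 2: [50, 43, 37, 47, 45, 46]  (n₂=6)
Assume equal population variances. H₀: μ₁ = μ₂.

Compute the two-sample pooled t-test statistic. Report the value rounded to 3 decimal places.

x̄₁=52.364, s₁=4.781, n₁=11
x̄₂=44.667, s₂=4.412, n₂=6
s_p² = [10·4.781² + 5·4.412²]/15 = 21.7253
SE = √(s_p²·(1/11+1/6)) = 2.3656
t = (52.364−44.667)/2.3656 = 3.2538
df = 15

test statistic = 3.254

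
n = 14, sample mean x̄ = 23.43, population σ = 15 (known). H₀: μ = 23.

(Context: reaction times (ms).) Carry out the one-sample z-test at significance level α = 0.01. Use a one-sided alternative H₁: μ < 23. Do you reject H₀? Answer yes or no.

reject H₀: no

SE = σ/√n = 15/√14 = 4.0089
z = (x̄−μ₀)/SE = (23.43−23)/4.0089 = 0.1073
p-value (one-sided, H₁ less) = 0.54271
At α=0.01: p ≥ α → fail to reject H₀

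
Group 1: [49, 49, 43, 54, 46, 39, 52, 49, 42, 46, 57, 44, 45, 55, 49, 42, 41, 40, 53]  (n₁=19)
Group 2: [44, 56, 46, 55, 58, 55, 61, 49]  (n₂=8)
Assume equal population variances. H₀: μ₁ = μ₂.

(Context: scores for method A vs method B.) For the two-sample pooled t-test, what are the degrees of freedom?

df = n₁ + n₂ − 2 = 19 + 8 − 2 = 25

degrees of freedom = 25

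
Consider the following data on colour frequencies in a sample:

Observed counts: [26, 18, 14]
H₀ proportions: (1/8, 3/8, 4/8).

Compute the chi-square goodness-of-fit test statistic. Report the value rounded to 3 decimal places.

test statistic = 56.897

n = 58; E_i = n·p_i = [7.25, 21.75, 29.00]
χ² = (26−7.25)²/7.25 + (18−21.75)²/21.75 + (14−29.00)²/29.00 = 56.8966
df = 2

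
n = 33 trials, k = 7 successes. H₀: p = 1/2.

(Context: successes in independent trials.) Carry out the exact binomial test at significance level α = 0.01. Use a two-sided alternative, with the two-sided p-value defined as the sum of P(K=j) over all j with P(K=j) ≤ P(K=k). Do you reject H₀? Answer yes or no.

reject H₀: yes

Exact binomial: n=33, k=7, p₀=1/2=0.5000
P(X=j) = C(n,j)·p₀^j·(1−p₀)^(n−j); p = Σ P(X=j) over j with P(X=j) ≤ P(X=7)
p-value (two-sided) = 0.00132
At α=0.01: p < α → reject H₀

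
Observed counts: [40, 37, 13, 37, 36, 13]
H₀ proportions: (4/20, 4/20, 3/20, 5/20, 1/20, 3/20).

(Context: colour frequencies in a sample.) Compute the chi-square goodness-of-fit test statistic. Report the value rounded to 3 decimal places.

test statistic = 99.536

n = 176; E_i = n·p_i = [35.20, 35.20, 26.40, 44.00, 8.80, 26.40]
χ² = (40−35.20)²/35.20 + (37−35.20)²/35.20 + (13−26.40)²/26.40 + (37−44.00)²/44.00 + (36−8.80)²/8.80 + (13−26.40)²/26.40 = 99.5360
df = 5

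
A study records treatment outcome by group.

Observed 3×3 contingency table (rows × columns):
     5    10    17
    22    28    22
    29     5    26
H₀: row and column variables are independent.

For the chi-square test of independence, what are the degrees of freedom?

degrees of freedom = 4

df = (r−1)(c−1) = (3−1)·(3−1) = 4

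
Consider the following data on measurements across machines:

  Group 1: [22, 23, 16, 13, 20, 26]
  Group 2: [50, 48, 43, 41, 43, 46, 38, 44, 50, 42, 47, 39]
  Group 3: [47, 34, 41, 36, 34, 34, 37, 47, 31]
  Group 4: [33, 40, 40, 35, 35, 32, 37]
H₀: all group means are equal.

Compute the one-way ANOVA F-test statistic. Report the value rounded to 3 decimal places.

Group means [20.00, 44.25, 37.89, 36.00], grand mean 36.588
SSB = Σnᵢ(x̄ᵢ−x̄)² = 2373.096; SSW = ΣΣ(x−x̄ᵢ)² = 623.139
MSB = 2373.096/3 = 791.0321; MSW = 623.139/30 = 20.7713
F = MSB/MSW = 38.0829
df = (3, 30)

test statistic = 38.083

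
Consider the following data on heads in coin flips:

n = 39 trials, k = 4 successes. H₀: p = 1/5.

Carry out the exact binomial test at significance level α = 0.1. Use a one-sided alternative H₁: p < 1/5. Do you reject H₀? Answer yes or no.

reject H₀: yes

Exact binomial: n=39, k=4, p₀=1/5=0.2000
P(X≤4) from Σ C(n,i)·p₀^i·(1−p₀)^(n−i)
p-value (one-sided, H₁ less) = 0.08659
At α=0.1: p < α → reject H₀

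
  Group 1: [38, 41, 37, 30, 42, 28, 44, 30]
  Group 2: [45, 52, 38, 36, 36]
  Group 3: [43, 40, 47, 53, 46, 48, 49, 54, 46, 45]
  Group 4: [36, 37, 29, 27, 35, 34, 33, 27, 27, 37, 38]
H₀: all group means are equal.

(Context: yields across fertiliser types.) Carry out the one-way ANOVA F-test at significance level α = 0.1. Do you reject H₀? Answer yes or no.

reject H₀: yes

Group means [36.25, 41.40, 47.10, 32.73], grand mean 39.059
SSB = Σnᵢ(x̄ᵢ−x̄)² = 1178.101; SSW = ΣΣ(x−x̄ᵢ)² = 815.782
MSB = 1178.101/3 = 392.7002; MSW = 815.782/30 = 27.1927
F = MSB/MSW = 14.4414
df = (3, 30)
p-value (upper-tail) = 0.00001
At α=0.1: p < α → reject H₀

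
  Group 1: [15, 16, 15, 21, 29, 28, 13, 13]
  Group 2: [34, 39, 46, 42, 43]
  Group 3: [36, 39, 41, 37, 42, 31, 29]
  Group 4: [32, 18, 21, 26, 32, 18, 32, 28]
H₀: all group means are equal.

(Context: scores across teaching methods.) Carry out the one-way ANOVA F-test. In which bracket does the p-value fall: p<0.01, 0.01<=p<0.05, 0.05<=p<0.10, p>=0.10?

p-value bracket: p<0.01

Group means [18.75, 40.80, 36.43, 25.88], grand mean 29.143
SSB = Σnᵢ(x̄ᵢ−x̄)² = 2000.539; SSW = ΣΣ(x−x̄ᵢ)² = 788.889
MSB = 2000.539/3 = 666.8464; MSW = 788.889/24 = 32.8704
F = MSB/MSW = 20.2871
df = (3, 24)
p-value (upper-tail) = 0.00000
→ bracket: p<0.01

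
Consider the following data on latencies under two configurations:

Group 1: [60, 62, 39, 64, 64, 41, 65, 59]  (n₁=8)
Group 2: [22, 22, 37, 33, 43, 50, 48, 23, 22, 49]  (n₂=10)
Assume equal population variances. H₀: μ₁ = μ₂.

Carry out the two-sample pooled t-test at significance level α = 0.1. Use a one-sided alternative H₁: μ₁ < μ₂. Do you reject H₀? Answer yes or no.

reject H₀: no

x̄₁=56.750, s₁=10.553, n₁=8
x̄₂=34.900, s₂=12.078, n₂=10
s_p² = [7·10.553² + 9·12.078²]/16 = 130.7750
SE = √(s_p²·(1/8+1/10)) = 5.4244
t = (56.750−34.900)/5.4244 = 4.0281
df = 16
p-value (one-sided, H₁ less) = 0.99951
At α=0.1: p ≥ α → fail to reject H₀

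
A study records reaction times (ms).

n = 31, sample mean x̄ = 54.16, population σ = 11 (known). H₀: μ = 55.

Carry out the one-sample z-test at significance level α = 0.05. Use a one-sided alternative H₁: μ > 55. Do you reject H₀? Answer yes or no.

reject H₀: no

SE = σ/√n = 11/√31 = 1.9757
z = (x̄−μ₀)/SE = (54.16−55)/1.9757 = -0.4252
p-value (one-sided, H₁ greater) = 0.66465
At α=0.05: p ≥ α → fail to reject H₀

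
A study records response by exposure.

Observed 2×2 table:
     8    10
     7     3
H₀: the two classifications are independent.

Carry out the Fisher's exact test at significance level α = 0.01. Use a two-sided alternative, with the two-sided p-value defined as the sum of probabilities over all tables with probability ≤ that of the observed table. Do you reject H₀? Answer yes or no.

Margins: r₁=18, r₂=10, c₁=15, c₂=13, n=28
p_obs = C(18,8)·C(10,7)/C(28,15); sum pmf over tables with pmf ≤ p_obs
p-value (two-sided) = 0.25431
At α=0.01: p ≥ α → fail to reject H₀

reject H₀: no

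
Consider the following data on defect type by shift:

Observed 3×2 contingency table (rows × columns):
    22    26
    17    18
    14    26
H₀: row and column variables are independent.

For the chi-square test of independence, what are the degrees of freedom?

degrees of freedom = 2

df = (r−1)(c−1) = (3−1)·(2−1) = 2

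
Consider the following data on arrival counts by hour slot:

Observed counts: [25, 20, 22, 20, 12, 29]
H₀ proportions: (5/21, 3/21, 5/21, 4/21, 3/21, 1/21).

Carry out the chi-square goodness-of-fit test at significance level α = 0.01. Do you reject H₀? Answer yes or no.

reject H₀: yes

n = 128; E_i = n·p_i = [30.48, 18.29, 30.48, 24.38, 18.29, 6.10]
χ² = (25−30.48)²/30.48 + (20−18.29)²/18.29 + (22−30.48)²/30.48 + (20−24.38)²/24.38 + (12−18.29)²/18.29 + (29−6.10)²/6.10 = 92.5219
df = 5
p-value (upper-tail) = 0.00000
At α=0.01: p < α → reject H₀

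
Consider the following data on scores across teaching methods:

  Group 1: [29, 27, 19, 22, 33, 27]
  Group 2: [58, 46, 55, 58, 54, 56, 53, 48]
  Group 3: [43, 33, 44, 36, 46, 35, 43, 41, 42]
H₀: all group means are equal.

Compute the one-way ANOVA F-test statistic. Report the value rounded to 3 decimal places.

Group means [26.17, 53.50, 40.33], grand mean 41.217
SSB = Σnᵢ(x̄ᵢ−x̄)² = 2573.080; SSW = ΣΣ(x−x̄ᵢ)² = 424.833
MSB = 2573.080/2 = 1286.5399; MSW = 424.833/20 = 21.2417
F = MSB/MSW = 60.5668
df = (2, 20)

test statistic = 60.567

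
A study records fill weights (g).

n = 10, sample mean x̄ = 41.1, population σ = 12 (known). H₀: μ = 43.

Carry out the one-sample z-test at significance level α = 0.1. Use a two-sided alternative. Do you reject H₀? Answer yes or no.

reject H₀: no

SE = σ/√n = 12/√10 = 3.7947
z = (x̄−μ₀)/SE = (41.1−43)/3.7947 = -0.5007
p-value (two-sided) = 0.61659
At α=0.1: p ≥ α → fail to reject H₀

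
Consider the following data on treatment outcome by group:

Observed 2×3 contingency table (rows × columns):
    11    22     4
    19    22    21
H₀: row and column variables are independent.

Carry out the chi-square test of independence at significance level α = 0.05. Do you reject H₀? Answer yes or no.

reject H₀: yes

Row totals [37, 62], col totals [30, 44, 25], n=99
χ² = (11−11.21)²/11.21 + (22−16.44)²/16.44 + (4−9.34)²/9.34 + (19−18.79)²/18.79 + (22−27.56)²/27.56 + (21−15.66)²/15.66 = 7.8829
df = 2
p-value (upper-tail) = 0.01942
At α=0.05: p < α → reject H₀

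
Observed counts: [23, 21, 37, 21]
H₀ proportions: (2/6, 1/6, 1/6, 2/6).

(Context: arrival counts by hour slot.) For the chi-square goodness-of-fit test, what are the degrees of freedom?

df = k − 1 = 4 − 1 = 3

degrees of freedom = 3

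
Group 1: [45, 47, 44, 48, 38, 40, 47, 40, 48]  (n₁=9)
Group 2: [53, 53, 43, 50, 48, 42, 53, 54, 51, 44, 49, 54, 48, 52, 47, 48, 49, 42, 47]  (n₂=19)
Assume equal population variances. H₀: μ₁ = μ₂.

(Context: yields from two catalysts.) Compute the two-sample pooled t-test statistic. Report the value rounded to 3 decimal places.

x̄₁=44.111, s₁=3.855, n₁=9
x̄₂=48.789, s₂=3.952, n₂=19
s_p² = [8·3.855² + 18·3.952²]/26 = 15.3864
SE = √(s_p²·(1/9+1/19)) = 1.5873
t = (44.111−48.789)/1.5873 = -2.9474
df = 26

test statistic = -2.947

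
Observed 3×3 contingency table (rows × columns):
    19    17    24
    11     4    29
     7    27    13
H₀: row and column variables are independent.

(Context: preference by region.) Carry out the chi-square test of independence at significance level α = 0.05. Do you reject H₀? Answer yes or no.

reject H₀: yes

Row totals [60, 44, 47], col totals [37, 48, 66], n=151
χ² = (19−14.70)²/14.70 + (17−19.07)²/19.07 + (24−26.23)²/26.23 + (11−10.78)²/10.78 + (4−13.99)²/13.99 + (29−19.23)²/19.23 + (7−11.52)²/11.52 + (27−14.94)²/14.94 + (13−20.54)²/20.54 = 28.0424
df = 4
p-value (upper-tail) = 0.00001
At α=0.05: p < α → reject H₀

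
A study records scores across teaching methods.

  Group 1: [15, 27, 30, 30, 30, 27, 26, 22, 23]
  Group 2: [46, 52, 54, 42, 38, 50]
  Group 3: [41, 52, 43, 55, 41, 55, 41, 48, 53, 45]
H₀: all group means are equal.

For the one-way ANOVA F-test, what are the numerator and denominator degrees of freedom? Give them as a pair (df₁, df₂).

degrees of freedom = [2, 22]

k = 3 groups, N = 25 total
df = (k−1, N−k) = (3−1, 25−3) = (2, 22)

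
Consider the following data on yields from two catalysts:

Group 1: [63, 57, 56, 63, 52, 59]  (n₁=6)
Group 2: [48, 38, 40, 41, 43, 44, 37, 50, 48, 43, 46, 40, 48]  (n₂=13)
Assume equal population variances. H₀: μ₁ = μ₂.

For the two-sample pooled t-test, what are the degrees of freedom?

df = n₁ + n₂ − 2 = 6 + 13 − 2 = 17

degrees of freedom = 17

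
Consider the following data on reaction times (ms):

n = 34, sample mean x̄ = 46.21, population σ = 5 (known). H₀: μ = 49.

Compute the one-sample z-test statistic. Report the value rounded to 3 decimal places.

test statistic = -3.254

SE = σ/√n = 5/√34 = 0.8575
z = (x̄−μ₀)/SE = (46.21−49)/0.8575 = -3.2537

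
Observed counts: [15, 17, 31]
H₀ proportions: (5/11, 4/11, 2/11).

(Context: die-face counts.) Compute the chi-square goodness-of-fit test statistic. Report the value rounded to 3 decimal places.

n = 63; E_i = n·p_i = [28.64, 22.91, 11.45]
χ² = (15−28.64)²/28.64 + (17−22.91)²/22.91 + (31−11.45)²/11.45 = 41.3690
df = 2

test statistic = 41.369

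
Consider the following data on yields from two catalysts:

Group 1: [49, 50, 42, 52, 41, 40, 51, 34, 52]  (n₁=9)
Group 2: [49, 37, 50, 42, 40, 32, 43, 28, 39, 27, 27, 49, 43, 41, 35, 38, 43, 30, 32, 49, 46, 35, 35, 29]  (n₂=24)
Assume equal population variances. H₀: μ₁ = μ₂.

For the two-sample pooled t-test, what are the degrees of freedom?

df = n₁ + n₂ − 2 = 9 + 24 − 2 = 31

degrees of freedom = 31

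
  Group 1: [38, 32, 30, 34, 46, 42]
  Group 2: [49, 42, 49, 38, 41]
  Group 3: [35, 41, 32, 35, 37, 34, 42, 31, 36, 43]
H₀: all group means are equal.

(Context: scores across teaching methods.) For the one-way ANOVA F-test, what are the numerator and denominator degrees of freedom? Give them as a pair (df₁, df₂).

k = 3 groups, N = 21 total
df = (k−1, N−k) = (3−1, 21−3) = (2, 18)

degrees of freedom = [2, 18]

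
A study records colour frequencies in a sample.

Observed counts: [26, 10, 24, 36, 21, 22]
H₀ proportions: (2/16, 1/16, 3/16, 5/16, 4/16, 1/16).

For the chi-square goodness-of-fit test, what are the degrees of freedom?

df = k − 1 = 6 − 1 = 5

degrees of freedom = 5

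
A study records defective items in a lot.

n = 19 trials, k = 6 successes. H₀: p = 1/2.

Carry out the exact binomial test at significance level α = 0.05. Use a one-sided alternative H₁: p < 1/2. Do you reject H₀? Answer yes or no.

Exact binomial: n=19, k=6, p₀=1/2=0.5000
P(X≤6) from Σ C(n,i)·p₀^i·(1−p₀)^(n−i)
p-value (one-sided, H₁ less) = 0.08353
At α=0.05: p ≥ α → fail to reject H₀

reject H₀: no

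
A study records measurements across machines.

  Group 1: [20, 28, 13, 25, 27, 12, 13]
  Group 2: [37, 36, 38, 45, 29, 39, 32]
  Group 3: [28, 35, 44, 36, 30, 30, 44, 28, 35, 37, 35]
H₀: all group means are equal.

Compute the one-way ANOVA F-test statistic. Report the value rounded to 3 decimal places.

Group means [19.71, 36.57, 34.73], grand mean 31.040
SSB = Σnᵢ(x̄ᵢ−x̄)² = 1261.635; SSW = ΣΣ(x−x̄ᵢ)² = 771.325
MSB = 1261.635/2 = 630.8177; MSW = 771.325/22 = 35.0602
F = MSB/MSW = 17.9924
df = (2, 22)

test statistic = 17.992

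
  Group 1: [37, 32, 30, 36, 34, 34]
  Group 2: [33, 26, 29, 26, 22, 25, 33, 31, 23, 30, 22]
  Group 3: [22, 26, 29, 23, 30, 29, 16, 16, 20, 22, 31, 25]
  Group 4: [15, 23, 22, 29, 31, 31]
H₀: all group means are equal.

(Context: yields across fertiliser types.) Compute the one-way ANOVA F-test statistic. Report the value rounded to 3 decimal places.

test statistic = 5.961

Group means [33.83, 27.27, 24.08, 25.17], grand mean 26.943
SSB = Σnᵢ(x̄ᵢ−x̄)² = 403.121; SSW = ΣΣ(x−x̄ᵢ)² = 698.765
MSB = 403.121/3 = 134.3735; MSW = 698.765/31 = 22.5408
F = MSB/MSW = 5.9613
df = (3, 31)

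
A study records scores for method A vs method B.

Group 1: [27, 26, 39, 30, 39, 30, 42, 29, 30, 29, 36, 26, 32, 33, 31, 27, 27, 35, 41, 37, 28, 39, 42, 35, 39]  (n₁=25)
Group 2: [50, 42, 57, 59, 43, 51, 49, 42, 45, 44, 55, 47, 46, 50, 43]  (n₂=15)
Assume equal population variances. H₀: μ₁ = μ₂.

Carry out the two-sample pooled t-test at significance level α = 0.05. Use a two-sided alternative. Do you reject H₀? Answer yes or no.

reject H₀: yes

x̄₁=33.160, s₁=5.390, n₁=25
x̄₂=48.200, s₂=5.480, n₂=15
s_p² = [24·5.390² + 14·5.480²]/38 = 29.4147
SE = √(s_p²·(1/25+1/15)) = 1.7713
t = (33.160−48.200)/1.7713 = -8.4908
df = 38
p-value (two-sided) = 0.00000
At α=0.05: p < α → reject H₀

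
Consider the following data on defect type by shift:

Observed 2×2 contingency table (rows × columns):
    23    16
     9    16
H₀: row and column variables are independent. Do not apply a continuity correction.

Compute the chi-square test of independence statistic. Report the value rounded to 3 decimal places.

test statistic = 3.216

Row totals [39, 25], col totals [32, 32], n=64
χ² = (23−19.50)²/19.50 + (16−19.50)²/19.50 + (9−12.50)²/12.50 + (16−12.50)²/12.50 = 3.2164
df = 1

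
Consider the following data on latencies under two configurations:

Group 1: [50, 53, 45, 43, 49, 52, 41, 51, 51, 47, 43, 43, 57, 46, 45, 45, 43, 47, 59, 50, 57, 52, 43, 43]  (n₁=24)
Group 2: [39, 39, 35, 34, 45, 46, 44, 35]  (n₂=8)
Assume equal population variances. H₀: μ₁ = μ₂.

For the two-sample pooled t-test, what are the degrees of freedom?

df = n₁ + n₂ − 2 = 24 + 8 − 2 = 30

degrees of freedom = 30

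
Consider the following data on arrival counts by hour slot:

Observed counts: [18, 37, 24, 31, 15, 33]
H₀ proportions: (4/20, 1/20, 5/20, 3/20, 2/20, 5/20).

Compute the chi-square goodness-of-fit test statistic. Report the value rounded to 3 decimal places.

n = 158; E_i = n·p_i = [31.60, 7.90, 39.50, 23.70, 15.80, 39.50]
χ² = (18−31.60)²/31.60 + (37−7.90)²/7.90 + (24−39.50)²/39.50 + (31−23.70)²/23.70 + (15−15.80)²/15.80 + (33−39.50)²/39.50 = 122.4852
df = 5

test statistic = 122.485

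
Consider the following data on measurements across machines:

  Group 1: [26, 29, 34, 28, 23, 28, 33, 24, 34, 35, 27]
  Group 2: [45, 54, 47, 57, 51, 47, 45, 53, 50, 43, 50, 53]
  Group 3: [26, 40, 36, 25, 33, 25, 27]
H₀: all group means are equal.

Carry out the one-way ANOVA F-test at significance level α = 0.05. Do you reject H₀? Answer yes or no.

reject H₀: yes

Group means [29.18, 49.58, 30.29], grand mean 37.600
SSB = Σnᵢ(x̄ᵢ−x̄)² = 2877.218; SSW = ΣΣ(x−x̄ᵢ)² = 595.982
MSB = 2877.218/2 = 1438.6092; MSW = 595.982/27 = 22.0734
F = MSB/MSW = 65.1739
df = (2, 27)
p-value (upper-tail) = 0.00000
At α=0.05: p < α → reject H₀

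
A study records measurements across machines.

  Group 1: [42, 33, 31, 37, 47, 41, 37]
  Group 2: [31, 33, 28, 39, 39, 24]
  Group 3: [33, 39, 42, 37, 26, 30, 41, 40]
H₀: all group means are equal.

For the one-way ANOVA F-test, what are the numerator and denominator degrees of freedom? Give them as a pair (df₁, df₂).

degrees of freedom = [2, 18]

k = 3 groups, N = 21 total
df = (k−1, N−k) = (3−1, 21−3) = (2, 18)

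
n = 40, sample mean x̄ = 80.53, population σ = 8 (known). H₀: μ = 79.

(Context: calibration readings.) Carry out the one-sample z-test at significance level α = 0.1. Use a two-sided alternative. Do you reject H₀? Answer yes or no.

reject H₀: no

SE = σ/√n = 8/√40 = 1.2649
z = (x̄−μ₀)/SE = (80.53−79)/1.2649 = 1.2096
p-value (two-sided) = 0.22644
At α=0.1: p ≥ α → fail to reject H₀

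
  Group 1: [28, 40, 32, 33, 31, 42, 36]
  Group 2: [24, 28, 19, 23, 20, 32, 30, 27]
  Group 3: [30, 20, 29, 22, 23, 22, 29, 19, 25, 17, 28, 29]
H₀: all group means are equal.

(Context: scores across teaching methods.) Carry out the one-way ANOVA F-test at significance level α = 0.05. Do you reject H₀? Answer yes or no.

Group means [34.57, 25.38, 24.42], grand mean 27.333
SSB = Σnᵢ(x̄ᵢ−x̄)² = 499.494; SSW = ΣΣ(x−x̄ᵢ)² = 528.506
MSB = 499.494/2 = 249.7470; MSW = 528.506/24 = 22.0211
F = MSB/MSW = 11.3413
df = (2, 24)
p-value (upper-tail) = 0.00034
At α=0.05: p < α → reject H₀

reject H₀: yes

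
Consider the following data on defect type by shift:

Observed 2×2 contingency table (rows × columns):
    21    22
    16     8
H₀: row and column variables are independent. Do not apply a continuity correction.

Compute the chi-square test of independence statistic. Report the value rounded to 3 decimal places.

test statistic = 1.980

Row totals [43, 24], col totals [37, 30], n=67
χ² = (21−23.75)²/23.75 + (22−19.25)²/19.25 + (16−13.25)²/13.25 + (8−10.75)²/10.75 = 1.9802
df = 1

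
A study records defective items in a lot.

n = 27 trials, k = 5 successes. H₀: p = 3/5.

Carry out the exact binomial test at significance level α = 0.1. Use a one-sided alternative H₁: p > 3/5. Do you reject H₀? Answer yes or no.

reject H₀: no

Exact binomial: n=27, k=5, p₀=3/5=0.6000
P(X≥5) from Σ C(n,i)·p₀^i·(1−p₀)^(n−i)
p-value (one-sided, H₁ greater) = 1.00000
At α=0.1: p ≥ α → fail to reject H₀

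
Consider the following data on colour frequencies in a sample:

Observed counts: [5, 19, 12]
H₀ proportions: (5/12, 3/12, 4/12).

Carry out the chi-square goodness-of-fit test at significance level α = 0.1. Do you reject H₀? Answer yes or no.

n = 36; E_i = n·p_i = [15.00, 9.00, 12.00]
χ² = (5−15.00)²/15.00 + (19−9.00)²/9.00 + (12−12.00)²/12.00 = 17.7778
df = 2
p-value (upper-tail) = 0.00014
At α=0.1: p < α → reject H₀

reject H₀: yes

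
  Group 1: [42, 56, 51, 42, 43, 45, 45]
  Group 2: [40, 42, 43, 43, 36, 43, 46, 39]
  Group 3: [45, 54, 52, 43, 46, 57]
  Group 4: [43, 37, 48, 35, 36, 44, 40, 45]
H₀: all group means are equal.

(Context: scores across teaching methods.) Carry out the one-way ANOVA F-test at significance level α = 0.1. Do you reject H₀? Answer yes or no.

Group means [46.29, 41.50, 49.50, 41.00], grand mean 44.172
SSB = Σnᵢ(x̄ᵢ−x̄)² = 339.209; SSW = ΣΣ(x−x̄ᵢ)² = 546.929
MSB = 339.209/3 = 113.0698; MSW = 546.929/25 = 21.8771
F = MSB/MSW = 5.1684
df = (3, 25)
p-value (upper-tail) = 0.00645
At α=0.1: p < α → reject H₀

reject H₀: yes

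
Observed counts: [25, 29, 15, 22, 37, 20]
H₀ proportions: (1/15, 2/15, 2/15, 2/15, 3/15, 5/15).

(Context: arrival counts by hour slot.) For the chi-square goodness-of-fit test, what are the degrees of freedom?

degrees of freedom = 5

df = k − 1 = 6 − 1 = 5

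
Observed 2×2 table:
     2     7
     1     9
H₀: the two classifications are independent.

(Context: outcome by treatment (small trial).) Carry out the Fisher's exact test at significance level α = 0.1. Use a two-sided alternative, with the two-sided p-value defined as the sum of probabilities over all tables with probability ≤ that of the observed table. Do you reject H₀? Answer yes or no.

reject H₀: no

Margins: r₁=9, r₂=10, c₁=3, c₂=16, n=19
p_obs = C(9,2)·C(10,1)/C(19,3); sum pmf over tables with pmf ≤ p_obs
p-value (two-sided) = 0.58204
At α=0.1: p ≥ α → fail to reject H₀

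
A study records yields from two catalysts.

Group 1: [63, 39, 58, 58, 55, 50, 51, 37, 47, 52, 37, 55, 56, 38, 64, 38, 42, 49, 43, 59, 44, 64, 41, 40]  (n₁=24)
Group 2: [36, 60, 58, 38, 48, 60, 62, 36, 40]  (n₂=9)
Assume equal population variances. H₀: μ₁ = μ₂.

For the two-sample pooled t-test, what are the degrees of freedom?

df = n₁ + n₂ − 2 = 24 + 9 − 2 = 31

degrees of freedom = 31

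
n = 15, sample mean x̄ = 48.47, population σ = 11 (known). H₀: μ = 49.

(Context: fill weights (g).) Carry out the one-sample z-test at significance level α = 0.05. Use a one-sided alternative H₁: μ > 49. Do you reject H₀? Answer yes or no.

reject H₀: no

SE = σ/√n = 11/√15 = 2.8402
z = (x̄−μ₀)/SE = (48.47−49)/2.8402 = -0.1866
p-value (one-sided, H₁ greater) = 0.57402
At α=0.05: p ≥ α → fail to reject H₀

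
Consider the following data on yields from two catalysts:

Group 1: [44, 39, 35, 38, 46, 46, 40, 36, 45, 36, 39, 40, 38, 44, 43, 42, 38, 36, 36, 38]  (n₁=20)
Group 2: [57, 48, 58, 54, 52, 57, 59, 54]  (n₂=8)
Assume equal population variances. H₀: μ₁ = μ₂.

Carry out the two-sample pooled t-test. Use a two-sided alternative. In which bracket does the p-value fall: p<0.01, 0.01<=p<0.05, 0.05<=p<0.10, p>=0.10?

p-value bracket: p<0.01

x̄₁=39.950, s₁=3.620, n₁=20
x̄₂=54.875, s₂=3.643, n₂=8
s_p² = [19·3.620² + 7·3.643²]/26 = 13.1471
SE = √(s_p²·(1/20+1/8)) = 1.5168
t = (39.950−54.875)/1.5168 = -9.8397
df = 26
p-value (two-sided) = 0.00000
→ bracket: p<0.01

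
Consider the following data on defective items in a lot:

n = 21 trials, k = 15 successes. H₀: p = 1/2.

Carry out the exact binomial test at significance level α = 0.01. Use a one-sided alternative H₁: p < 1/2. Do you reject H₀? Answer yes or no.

reject H₀: no

Exact binomial: n=21, k=15, p₀=1/2=0.5000
P(X≤15) from Σ C(n,i)·p₀^i·(1−p₀)^(n−i)
p-value (one-sided, H₁ less) = 0.98670
At α=0.01: p ≥ α → fail to reject H₀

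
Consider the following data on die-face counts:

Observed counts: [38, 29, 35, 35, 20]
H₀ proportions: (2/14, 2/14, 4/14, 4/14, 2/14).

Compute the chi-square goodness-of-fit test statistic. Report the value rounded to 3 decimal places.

test statistic = 17.331

n = 157; E_i = n·p_i = [22.43, 22.43, 44.86, 44.86, 22.43]
χ² = (38−22.43)²/22.43 + (29−22.43)²/22.43 + (35−44.86)²/44.86 + (35−44.86)²/44.86 + (20−22.43)²/22.43 = 17.3312
df = 4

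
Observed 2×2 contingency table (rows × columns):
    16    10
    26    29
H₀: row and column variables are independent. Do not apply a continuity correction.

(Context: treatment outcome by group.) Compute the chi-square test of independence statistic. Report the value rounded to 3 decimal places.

test statistic = 1.439

Row totals [26, 55], col totals [42, 39], n=81
χ² = (16−13.48)²/13.48 + (10−12.52)²/12.52 + (26−28.52)²/28.52 + (29−26.48)²/26.48 = 1.4391
df = 1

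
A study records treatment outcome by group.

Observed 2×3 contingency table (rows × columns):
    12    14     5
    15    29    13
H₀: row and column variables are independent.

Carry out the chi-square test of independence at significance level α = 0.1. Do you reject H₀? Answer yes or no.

reject H₀: no

Row totals [31, 57], col totals [27, 43, 18], n=88
χ² = (12−9.51)²/9.51 + (14−15.15)²/15.15 + (5−6.34)²/6.34 + (15−17.49)²/17.49 + (29−27.85)²/27.85 + (13−11.66)²/11.66 = 1.5773
df = 2
p-value (upper-tail) = 0.45445
At α=0.1: p ≥ α → fail to reject H₀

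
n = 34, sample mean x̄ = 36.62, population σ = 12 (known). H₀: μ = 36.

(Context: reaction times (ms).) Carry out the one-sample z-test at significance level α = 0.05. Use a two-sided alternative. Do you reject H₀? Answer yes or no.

SE = σ/√n = 12/√34 = 2.0580
z = (x̄−μ₀)/SE = (36.62−36)/2.0580 = 0.3013
p-value (two-sided) = 0.76321
At α=0.05: p ≥ α → fail to reject H₀

reject H₀: no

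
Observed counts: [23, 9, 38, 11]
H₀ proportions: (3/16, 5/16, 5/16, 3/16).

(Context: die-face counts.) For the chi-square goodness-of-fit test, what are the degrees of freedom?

df = k − 1 = 4 − 1 = 3

degrees of freedom = 3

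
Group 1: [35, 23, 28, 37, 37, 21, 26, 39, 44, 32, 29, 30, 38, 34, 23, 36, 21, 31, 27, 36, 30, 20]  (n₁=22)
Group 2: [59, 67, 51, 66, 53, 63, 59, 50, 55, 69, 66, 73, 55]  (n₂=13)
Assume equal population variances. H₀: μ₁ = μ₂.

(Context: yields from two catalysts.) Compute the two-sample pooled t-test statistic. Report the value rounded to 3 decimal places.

x̄₁=30.773, s₁=6.669, n₁=22
x̄₂=60.462, s₂=7.412, n₂=13
s_p² = [21·6.669² + 12·7.412²]/33 = 48.2756
SE = √(s_p²·(1/22+1/13)) = 2.4306
t = (30.773−60.462)/2.4306 = -12.2146
df = 33

test statistic = -12.215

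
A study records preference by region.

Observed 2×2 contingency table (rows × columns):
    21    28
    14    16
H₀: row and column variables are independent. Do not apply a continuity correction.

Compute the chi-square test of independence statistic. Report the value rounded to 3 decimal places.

Row totals [49, 30], col totals [35, 44], n=79
χ² = (21−21.71)²/21.71 + (28−27.29)²/27.29 + (14−13.29)²/13.29 + (16−16.71)²/16.71 = 0.1094
df = 1

test statistic = 0.109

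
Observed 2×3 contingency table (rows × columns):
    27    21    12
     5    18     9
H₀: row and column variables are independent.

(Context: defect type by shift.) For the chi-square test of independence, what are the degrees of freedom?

degrees of freedom = 2

df = (r−1)(c−1) = (2−1)·(3−1) = 2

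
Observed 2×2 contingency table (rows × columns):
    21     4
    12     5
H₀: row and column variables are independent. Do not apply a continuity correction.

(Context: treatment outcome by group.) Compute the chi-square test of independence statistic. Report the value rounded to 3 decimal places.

test statistic = 1.081

Row totals [25, 17], col totals [33, 9], n=42
χ² = (21−19.64)²/19.64 + (4−5.36)²/5.36 + (12−13.36)²/13.36 + (5−3.64)²/3.64 = 1.0811
df = 1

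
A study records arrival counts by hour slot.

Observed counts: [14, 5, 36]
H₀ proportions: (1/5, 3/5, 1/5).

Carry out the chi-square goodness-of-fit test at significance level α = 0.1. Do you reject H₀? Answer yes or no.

reject H₀: yes

n = 55; E_i = n·p_i = [11.00, 33.00, 11.00]
χ² = (14−11.00)²/11.00 + (5−33.00)²/33.00 + (36−11.00)²/11.00 = 81.3939
df = 2
p-value (upper-tail) = 0.00000
At α=0.1: p < α → reject H₀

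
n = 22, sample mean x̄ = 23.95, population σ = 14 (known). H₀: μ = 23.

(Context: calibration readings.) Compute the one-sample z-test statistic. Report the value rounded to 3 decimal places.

test statistic = 0.318

SE = σ/√n = 14/√22 = 2.9848
z = (x̄−μ₀)/SE = (23.95−23)/2.9848 = 0.3183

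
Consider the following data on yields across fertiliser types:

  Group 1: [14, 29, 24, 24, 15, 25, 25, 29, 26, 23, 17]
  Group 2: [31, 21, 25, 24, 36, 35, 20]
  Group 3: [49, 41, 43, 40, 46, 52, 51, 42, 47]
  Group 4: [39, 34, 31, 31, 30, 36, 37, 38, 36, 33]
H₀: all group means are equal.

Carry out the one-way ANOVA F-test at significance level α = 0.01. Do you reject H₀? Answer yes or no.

reject H₀: yes

Group means [22.82, 27.43, 45.67, 34.50], grand mean 32.405
SSB = Σnᵢ(x̄ᵢ−x̄)² = 2811.068; SSW = ΣΣ(x−x̄ᵢ)² = 775.851
MSB = 2811.068/3 = 937.0228; MSW = 775.851/33 = 23.5106
F = MSB/MSW = 39.8553
df = (3, 33)
p-value (upper-tail) = 0.00000
At α=0.01: p < α → reject H₀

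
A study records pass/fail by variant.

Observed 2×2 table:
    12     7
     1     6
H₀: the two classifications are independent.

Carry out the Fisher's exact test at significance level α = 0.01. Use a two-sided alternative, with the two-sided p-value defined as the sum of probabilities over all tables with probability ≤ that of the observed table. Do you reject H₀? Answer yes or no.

reject H₀: no

Margins: r₁=19, r₂=7, c₁=13, c₂=13, n=26
p_obs = C(19,12)·C(7,1)/C(26,13); sum pmf over tables with pmf ≤ p_obs
p-value (two-sided) = 0.07304
At α=0.01: p ≥ α → fail to reject H₀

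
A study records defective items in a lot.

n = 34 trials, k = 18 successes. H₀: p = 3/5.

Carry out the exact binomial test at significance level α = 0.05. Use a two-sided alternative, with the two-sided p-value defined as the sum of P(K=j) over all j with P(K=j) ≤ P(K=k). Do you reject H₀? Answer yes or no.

Exact binomial: n=34, k=18, p₀=3/5=0.6000
P(X=j) = C(n,j)·p₀^j·(1−p₀)^(n−j); p = Σ P(X=j) over j with P(X=j) ≤ P(X=18)
p-value (two-sided) = 0.48425
At α=0.05: p ≥ α → fail to reject H₀

reject H₀: no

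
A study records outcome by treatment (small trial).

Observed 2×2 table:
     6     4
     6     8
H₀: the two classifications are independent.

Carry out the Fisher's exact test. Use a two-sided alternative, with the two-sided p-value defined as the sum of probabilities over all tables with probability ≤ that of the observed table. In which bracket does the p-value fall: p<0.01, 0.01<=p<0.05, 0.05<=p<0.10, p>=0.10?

Margins: r₁=10, r₂=14, c₁=12, c₂=12, n=24
p_obs = C(10,6)·C(14,6)/C(24,12); sum pmf over tables with pmf ≤ p_obs
p-value (two-sided) = 0.68017
→ bracket: p>=0.10

p-value bracket: p>=0.10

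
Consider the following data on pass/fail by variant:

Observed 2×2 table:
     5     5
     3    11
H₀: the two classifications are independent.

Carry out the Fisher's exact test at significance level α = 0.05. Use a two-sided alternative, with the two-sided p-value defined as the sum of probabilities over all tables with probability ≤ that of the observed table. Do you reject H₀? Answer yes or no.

reject H₀: no

Margins: r₁=10, r₂=14, c₁=8, c₂=16, n=24
p_obs = C(10,5)·C(14,3)/C(24,8); sum pmf over tables with pmf ≤ p_obs
p-value (two-sided) = 0.20380
At α=0.05: p ≥ α → fail to reject H₀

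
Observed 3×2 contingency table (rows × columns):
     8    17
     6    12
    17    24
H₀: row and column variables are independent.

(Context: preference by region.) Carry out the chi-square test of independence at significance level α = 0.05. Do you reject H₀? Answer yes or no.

Row totals [25, 18, 41], col totals [31, 53], n=84
χ² = (8−9.23)²/9.23 + (17−15.77)²/15.77 + (6−6.64)²/6.64 + (12−11.36)²/11.36 + (17−15.13)²/15.13 + (24−25.87)²/25.87 = 0.7228
df = 2
p-value (upper-tail) = 0.69670
At α=0.05: p ≥ α → fail to reject H₀

reject H₀: no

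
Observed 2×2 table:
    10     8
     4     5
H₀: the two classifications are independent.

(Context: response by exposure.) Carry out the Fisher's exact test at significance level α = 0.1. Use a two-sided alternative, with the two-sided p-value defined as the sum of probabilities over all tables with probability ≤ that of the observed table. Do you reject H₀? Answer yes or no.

reject H₀: no

Margins: r₁=18, r₂=9, c₁=14, c₂=13, n=27
p_obs = C(18,10)·C(9,4)/C(27,14); sum pmf over tables with pmf ≤ p_obs
p-value (two-sided) = 0.69458
At α=0.1: p ≥ α → fail to reject H₀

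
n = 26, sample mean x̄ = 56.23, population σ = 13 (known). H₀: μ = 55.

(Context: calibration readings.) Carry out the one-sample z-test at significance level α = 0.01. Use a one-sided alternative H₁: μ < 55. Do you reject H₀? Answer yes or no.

SE = σ/√n = 13/√26 = 2.5495
z = (x̄−μ₀)/SE = (56.23−55)/2.5495 = 0.4824
p-value (one-sided, H₁ less) = 0.68526
At α=0.01: p ≥ α → fail to reject H₀

reject H₀: no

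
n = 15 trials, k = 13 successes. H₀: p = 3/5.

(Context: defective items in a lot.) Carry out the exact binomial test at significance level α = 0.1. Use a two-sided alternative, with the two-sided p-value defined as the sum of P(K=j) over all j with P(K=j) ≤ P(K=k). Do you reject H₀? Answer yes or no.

reject H₀: yes

Exact binomial: n=15, k=13, p₀=3/5=0.6000
P(X=j) = C(n,j)·p₀^j·(1−p₀)^(n−j); p = Σ P(X=j) over j with P(X=j) ≤ P(X=13)
p-value (two-sided) = 0.03646
At α=0.1: p < α → reject H₀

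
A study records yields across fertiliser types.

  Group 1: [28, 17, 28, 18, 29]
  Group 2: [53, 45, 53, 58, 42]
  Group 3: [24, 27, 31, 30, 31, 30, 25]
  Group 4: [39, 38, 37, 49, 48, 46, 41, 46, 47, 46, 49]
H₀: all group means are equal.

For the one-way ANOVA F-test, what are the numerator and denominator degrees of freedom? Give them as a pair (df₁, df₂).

k = 4 groups, N = 28 total
df = (k−1, N−k) = (4−1, 28−4) = (3, 24)

degrees of freedom = [3, 24]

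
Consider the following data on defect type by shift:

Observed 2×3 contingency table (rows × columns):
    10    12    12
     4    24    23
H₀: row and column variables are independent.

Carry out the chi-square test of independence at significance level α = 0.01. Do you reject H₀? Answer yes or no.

Row totals [34, 51], col totals [14, 36, 35], n=85
χ² = (10−5.60)²/5.60 + (12−14.40)²/14.40 + (12−14.00)²/14.00 + (4−8.40)²/8.40 + (24−21.60)²/21.60 + (23−21.00)²/21.00 = 6.9048
df = 2
p-value (upper-tail) = 0.03167
At α=0.01: p ≥ α → fail to reject H₀

reject H₀: no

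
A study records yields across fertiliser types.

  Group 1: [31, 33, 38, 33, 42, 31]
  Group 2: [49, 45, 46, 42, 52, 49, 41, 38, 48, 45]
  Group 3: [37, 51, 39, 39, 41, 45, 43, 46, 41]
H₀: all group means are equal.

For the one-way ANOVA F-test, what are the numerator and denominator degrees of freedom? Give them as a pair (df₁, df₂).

degrees of freedom = [2, 22]

k = 3 groups, N = 25 total
df = (k−1, N−k) = (3−1, 25−3) = (2, 22)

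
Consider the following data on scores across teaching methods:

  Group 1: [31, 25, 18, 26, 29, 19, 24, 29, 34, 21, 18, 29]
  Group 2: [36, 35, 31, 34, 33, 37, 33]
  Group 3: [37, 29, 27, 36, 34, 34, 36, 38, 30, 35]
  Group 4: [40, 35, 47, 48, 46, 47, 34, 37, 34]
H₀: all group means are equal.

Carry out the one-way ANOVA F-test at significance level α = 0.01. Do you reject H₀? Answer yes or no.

Group means [25.25, 34.14, 33.60, 40.89], grand mean 32.789
SSB = Σnᵢ(x̄ᵢ−x̄)² = 1291.920; SSW = ΣΣ(x−x̄ᵢ)² = 760.396
MSB = 1291.920/3 = 430.6399; MSW = 760.396/34 = 22.3646
F = MSB/MSW = 19.2554
df = (3, 34)
p-value (upper-tail) = 0.00000
At α=0.01: p < α → reject H₀

reject H₀: yes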